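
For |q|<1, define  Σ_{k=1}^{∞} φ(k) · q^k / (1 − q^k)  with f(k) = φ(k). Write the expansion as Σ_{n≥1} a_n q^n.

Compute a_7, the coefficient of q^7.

q^7  k|7↦φ(k): 1:1 7:6  a_7=7

a_7 = 7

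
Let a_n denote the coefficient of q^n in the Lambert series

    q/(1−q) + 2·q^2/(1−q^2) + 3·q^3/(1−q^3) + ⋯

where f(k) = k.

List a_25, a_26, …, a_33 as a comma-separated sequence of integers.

31, 42, 40, 56, 30, 72, 32, 63, 48

n=25: 1·25 5·5 25·1  f→[1+5+25]=31
d|26:{26,13,2,1}  Σf=26+13+2+1=42
n=27: 27·1 9·3 3·9 1·27  f→[27+9+3+1]=40
d|28:{28,14,7,4,2,1}  Σf=28+14+7+4+2+1=56
[q^29] f(1)=1,f(29)=29 ⇒ 30
[q^30] f(30)=30,f(15)=15,f(10)=10,f(6)=6,f(5)=5,f(3)=3,f(2)=2,f(1)=1 ⇒ 72
[q^31] f(31)=31,f(1)=1 ⇒ 32
q^32  k|32↦f(k): 1:1 2:2 4:4 8:8 16:16 32:32  a_32=63
[q^33] f(1)=1,f(3)=3,f(11)=11,f(33)=33 ⇒ 48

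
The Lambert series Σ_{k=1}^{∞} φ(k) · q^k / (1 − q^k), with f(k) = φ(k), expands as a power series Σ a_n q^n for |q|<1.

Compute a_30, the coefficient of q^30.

n=30: 30·1 15·2 10·3 6·5 5·6 3·10 2·15 1·30  φ→[8+8+4+2+4+2+1+1]=30

a_30 = 30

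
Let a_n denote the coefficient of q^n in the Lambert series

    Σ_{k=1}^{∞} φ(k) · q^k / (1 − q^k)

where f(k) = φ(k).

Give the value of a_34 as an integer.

q^34  k|34↦φ(k): 34:16 17:16 2:1 1:1  a_34=34

a_34 = 34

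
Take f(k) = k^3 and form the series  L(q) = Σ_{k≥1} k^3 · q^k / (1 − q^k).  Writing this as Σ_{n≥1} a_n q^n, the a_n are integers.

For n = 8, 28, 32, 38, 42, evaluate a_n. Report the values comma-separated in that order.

585, 25112, 37449, 61740, 86688

n=8: 8·1 4·2 2·4 1·8  f→[512+64+8+1]=585
d|28:{28,14,7,4,2,1}  Σf=21952+2744+343+64+8+1=25112
[q^32] f(1)=1,f(2)=8,f(4)=64,f(8)=512,f(16)=4096,f(32)=32768 ⇒ 37449
n=38: 1·38 2·19 19·2 38·1  f→[1+8+6859+54872]=61740
q^42  k|42↦f(k): 42:74088 21:9261 14:2744 7:343 6:216 3:27 2:8 1:1  a_42=86688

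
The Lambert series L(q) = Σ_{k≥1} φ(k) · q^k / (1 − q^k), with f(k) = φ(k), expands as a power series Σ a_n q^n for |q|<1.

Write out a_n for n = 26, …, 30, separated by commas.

[q^26] φ(1)=1,φ(2)=1,φ(13)=12,φ(26)=12 ⇒ 26
n=27: 27·1 9·3 3·9 1·27  φ→[18+6+2+1]=27
[q^28] φ(28)=12,φ(14)=6,φ(7)=6,φ(4)=2,φ(2)=1,φ(1)=1 ⇒ 28
[q^29] φ(29)=28,φ(1)=1 ⇒ 29
q^30  k|30↦φ(k): 1:1 2:1 3:2 5:4 6:2 10:4 15:8 30:8  a_30=30

26, 27, 28, 29, 30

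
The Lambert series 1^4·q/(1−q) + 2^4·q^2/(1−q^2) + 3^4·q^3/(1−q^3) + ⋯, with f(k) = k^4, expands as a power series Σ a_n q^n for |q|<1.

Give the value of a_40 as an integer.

d|40:{1,2,4,5,8,10,20,40}  Σf=1+16+256+625+4096+10000+160000+2560000=2734994

a_40 = 2734994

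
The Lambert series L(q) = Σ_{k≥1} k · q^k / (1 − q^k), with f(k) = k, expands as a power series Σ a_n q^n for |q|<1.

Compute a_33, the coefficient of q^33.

a_33 = 48

[q^33] f(1)=1,f(3)=3,f(11)=11,f(33)=33 ⇒ 48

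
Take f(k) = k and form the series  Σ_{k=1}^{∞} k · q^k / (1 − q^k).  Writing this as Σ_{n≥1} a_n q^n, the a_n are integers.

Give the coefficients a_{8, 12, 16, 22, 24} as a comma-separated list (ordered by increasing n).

q^8  k|8↦f(k): 8:8 4:4 2:2 1:1  a_8=15
d|12:{1,2,3,4,6,12}  Σf=1+2+3+4+6+12=28
[q^16] f(16)=16,f(8)=8,f(4)=4,f(2)=2,f(1)=1 ⇒ 31
q^22  k|22↦f(k): 1:1 2:2 11:11 22:22  a_22=36
q^24  k|24↦f(k): 24:24 12:12 8:8 6:6 4:4 3:3 2:2 1:1  a_24=60

15, 28, 31, 36, 60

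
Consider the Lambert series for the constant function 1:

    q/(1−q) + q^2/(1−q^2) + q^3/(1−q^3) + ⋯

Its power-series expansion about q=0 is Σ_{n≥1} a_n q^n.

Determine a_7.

a_7 = 2

q^7  k|7↦f(k): 7:1 1:1  a_7=2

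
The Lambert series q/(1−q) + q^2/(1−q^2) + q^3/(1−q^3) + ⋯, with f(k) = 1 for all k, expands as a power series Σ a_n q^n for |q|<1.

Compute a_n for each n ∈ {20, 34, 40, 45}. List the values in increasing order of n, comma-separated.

6, 4, 8, 6

[q^20] f(20)=1,f(10)=1,f(5)=1,f(4)=1,f(2)=1,f(1)=1 ⇒ 6
[q^34] f(34)=1,f(17)=1,f(2)=1,f(1)=1 ⇒ 4
[q^40] f(1)=1,f(2)=1,f(4)=1,f(5)=1,f(8)=1,f(10)=1,f(20)=1,f(40)=1 ⇒ 8
q^45  k|45↦f(k): 1:1 3:1 5:1 9:1 15:1 45:1  a_45=6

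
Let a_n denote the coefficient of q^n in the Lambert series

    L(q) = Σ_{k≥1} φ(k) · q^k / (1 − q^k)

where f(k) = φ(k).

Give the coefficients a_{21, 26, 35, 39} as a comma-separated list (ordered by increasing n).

d|21:{1,3,7,21}  Σφ=1+2+6+12=21
q^26  k|26↦φ(k): 1:1 2:1 13:12 26:12  a_26=26
q^35  k|35↦φ(k): 1:1 5:4 7:6 35:24  a_35=35
q^39  k|39↦φ(k): 1:1 3:2 13:12 39:24  a_39=39

21, 26, 35, 39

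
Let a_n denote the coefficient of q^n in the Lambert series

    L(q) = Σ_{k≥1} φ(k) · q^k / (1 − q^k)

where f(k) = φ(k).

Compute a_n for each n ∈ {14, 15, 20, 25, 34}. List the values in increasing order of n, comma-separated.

[q^14] φ(14)=6,φ(7)=6,φ(2)=1,φ(1)=1 ⇒ 14
[q^15] φ(15)=8,φ(5)=4,φ(3)=2,φ(1)=1 ⇒ 15
q^20  k|20↦φ(k): 1:1 2:1 4:2 5:4 10:4 20:8  a_20=20
q^25  k|25↦φ(k): 1:1 5:4 25:20  a_25=25
q^34  k|34↦φ(k): 34:16 17:16 2:1 1:1  a_34=34

14, 15, 20, 25, 34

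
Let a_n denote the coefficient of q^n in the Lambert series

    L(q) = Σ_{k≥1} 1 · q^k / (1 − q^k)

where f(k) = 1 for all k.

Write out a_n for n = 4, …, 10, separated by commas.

3, 2, 4, 2, 4, 3, 4

n=4: 4·1 2·2 1·4  f→[1+1+1]=3
[q^5] f(1)=1,f(5)=1 ⇒ 2
d|6:{6,3,2,1}  Σf=1+1+1+1=4
[q^7] f(1)=1,f(7)=1 ⇒ 2
[q^8] f(8)=1,f(4)=1,f(2)=1,f(1)=1 ⇒ 4
q^9  k|9↦f(k): 9:1 3:1 1:1  a_9=3
q^10  k|10↦f(k): 1:1 2:1 5:1 10:1  a_10=4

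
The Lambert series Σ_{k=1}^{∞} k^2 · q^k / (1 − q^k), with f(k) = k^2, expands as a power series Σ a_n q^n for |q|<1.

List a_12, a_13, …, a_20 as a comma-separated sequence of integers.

210, 170, 250, 260, 341, 290, 455, 362, 546

q^12  k|12↦f(k): 1:1 2:4 3:9 4:16 6:36 12:144  a_12=210
n=13: 13·1 1·13  f→[169+1]=170
[q^14] f(14)=196,f(7)=49,f(2)=4,f(1)=1 ⇒ 250
[q^15] f(15)=225,f(5)=25,f(3)=9,f(1)=1 ⇒ 260
q^16  k|16↦f(k): 16:256 8:64 4:16 2:4 1:1  a_16=341
[q^17] f(1)=1,f(17)=289 ⇒ 290
n=18: 18·1 9·2 6·3 3·6 2·9 1·18  f→[324+81+36+9+4+1]=455
d|19:{19,1}  Σf=361+1=362
q^20  k|20↦f(k): 1:1 2:4 4:16 5:25 10:100 20:400  a_20=546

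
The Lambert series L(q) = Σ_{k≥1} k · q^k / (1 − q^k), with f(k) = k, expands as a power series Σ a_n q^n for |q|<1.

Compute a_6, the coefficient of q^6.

q^6  k|6↦f(k): 1:1 2:2 3:3 6:6  a_6=12

a_6 = 12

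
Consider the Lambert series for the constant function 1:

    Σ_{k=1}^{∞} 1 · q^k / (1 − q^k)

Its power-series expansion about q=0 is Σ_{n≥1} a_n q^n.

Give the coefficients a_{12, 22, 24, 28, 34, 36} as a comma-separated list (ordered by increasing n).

q^12  k|12↦f(k): 1:1 2:1 3:1 4:1 6:1 12:1  a_12=6
[q^22] f(22)=1,f(11)=1,f(2)=1,f(1)=1 ⇒ 4
n=24: 24·1 12·2 8·3 6·4 4·6 3·8 2·12 1·24  f→[1+1+1+1+1+1+1+1]=8
q^28  k|28↦f(k): 28:1 14:1 7:1 4:1 2:1 1:1  a_28=6
[q^34] f(1)=1,f(2)=1,f(17)=1,f(34)=1 ⇒ 4
q^36  k|36↦f(k): 36:1 18:1 12:1 9:1 6:1 4:1 3:1 2:1 1:1  a_36=9

6, 4, 8, 6, 4, 9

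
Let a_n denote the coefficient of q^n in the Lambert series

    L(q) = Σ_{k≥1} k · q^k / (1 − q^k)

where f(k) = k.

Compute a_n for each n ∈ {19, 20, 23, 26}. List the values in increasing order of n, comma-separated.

20, 42, 24, 42

[q^19] f(1)=1,f(19)=19 ⇒ 20
n=20: 1·20 2·10 4·5 5·4 10·2 20·1  f→[1+2+4+5+10+20]=42
d|23:{1,23}  Σf=1+23=24
q^26  k|26↦f(k): 1:1 2:2 13:13 26:26  a_26=42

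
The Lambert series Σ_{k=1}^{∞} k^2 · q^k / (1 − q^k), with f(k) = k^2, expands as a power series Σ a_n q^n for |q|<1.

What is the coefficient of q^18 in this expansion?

a_18 = 455

n=18: 1·18 2·9 3·6 6·3 9·2 18·1  f→[1+4+9+36+81+324]=455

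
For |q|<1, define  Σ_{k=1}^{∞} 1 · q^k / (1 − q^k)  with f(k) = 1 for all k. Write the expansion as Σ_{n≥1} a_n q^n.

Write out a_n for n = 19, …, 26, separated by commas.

n=19: 19·1 1·19  f→[1+1]=2
d|20:{1,2,4,5,10,20}  Σf=1+1+1+1+1+1=6
[q^21] f(1)=1,f(3)=1,f(7)=1,f(21)=1 ⇒ 4
n=22: 1·22 2·11 11·2 22·1  f→[1+1+1+1]=4
d|23:{1,23}  Σf=1+1=2
q^24  k|24↦f(k): 1:1 2:1 3:1 4:1 6:1 8:1 12:1 24:1  a_24=8
d|25:{25,5,1}  Σf=1+1+1=3
q^26  k|26↦f(k): 26:1 13:1 2:1 1:1  a_26=4

2, 6, 4, 4, 2, 8, 3, 4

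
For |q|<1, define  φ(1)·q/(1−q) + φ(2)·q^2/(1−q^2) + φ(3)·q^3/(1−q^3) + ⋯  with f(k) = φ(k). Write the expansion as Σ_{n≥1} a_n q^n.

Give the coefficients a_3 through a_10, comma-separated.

[q^3] φ(1)=1,φ(3)=2 ⇒ 3
q^4  k|4↦φ(k): 1:1 2:1 4:2  a_4=4
d|5:{5,1}  Σφ=4+1=5
q^6  k|6↦φ(k): 6:2 3:2 2:1 1:1  a_6=6
[q^7] φ(1)=1,φ(7)=6 ⇒ 7
[q^8] φ(1)=1,φ(2)=1,φ(4)=2,φ(8)=4 ⇒ 8
n=9: 9·1 3·3 1·9  φ→[6+2+1]=9
q^10  k|10↦φ(k): 1:1 2:1 5:4 10:4  a_10=10

3, 4, 5, 6, 7, 8, 9, 10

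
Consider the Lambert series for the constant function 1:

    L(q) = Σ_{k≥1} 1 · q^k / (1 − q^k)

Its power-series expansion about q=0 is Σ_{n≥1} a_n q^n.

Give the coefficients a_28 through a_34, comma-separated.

n=28: 28·1 14·2 7·4 4·7 2·14 1·28  f→[1+1+1+1+1+1]=6
[q^29] f(29)=1,f(1)=1 ⇒ 2
[q^30] f(1)=1,f(2)=1,f(3)=1,f(5)=1,f(6)=1,f(10)=1,f(15)=1,f(30)=1 ⇒ 8
[q^31] f(31)=1,f(1)=1 ⇒ 2
q^32  k|32↦f(k): 32:1 16:1 8:1 4:1 2:1 1:1  a_32=6
d|33:{33,11,3,1}  Σf=1+1+1+1=4
n=34: 34·1 17·2 2·17 1·34  f→[1+1+1+1]=4

6, 2, 8, 2, 6, 4, 4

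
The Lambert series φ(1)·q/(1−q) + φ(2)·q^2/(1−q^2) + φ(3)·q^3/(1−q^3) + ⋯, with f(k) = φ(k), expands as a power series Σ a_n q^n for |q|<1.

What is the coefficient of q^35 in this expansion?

d|35:{35,7,5,1}  Σφ=24+6+4+1=35

a_35 = 35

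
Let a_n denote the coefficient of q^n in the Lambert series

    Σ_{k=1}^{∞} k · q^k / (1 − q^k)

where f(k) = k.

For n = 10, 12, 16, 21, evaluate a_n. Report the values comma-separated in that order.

18, 28, 31, 32

n=10: 10·1 5·2 2·5 1·10  f→[10+5+2+1]=18
q^12  k|12↦f(k): 12:12 6:6 4:4 3:3 2:2 1:1  a_12=28
q^16  k|16↦f(k): 1:1 2:2 4:4 8:8 16:16  a_16=31
d|21:{21,7,3,1}  Σf=21+7+3+1=32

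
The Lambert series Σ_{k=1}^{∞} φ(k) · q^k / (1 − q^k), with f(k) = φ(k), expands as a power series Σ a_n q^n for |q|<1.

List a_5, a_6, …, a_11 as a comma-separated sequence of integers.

d|5:{5,1}  Σφ=4+1=5
[q^6] φ(1)=1,φ(2)=1,φ(3)=2,φ(6)=2 ⇒ 6
d|7:{7,1}  Σφ=6+1=7
n=8: 8·1 4·2 2·4 1·8  φ→[4+2+1+1]=8
[q^9] φ(9)=6,φ(3)=2,φ(1)=1 ⇒ 9
[q^10] φ(10)=4,φ(5)=4,φ(2)=1,φ(1)=1 ⇒ 10
q^11  k|11↦φ(k): 11:10 1:1  a_11=11

5, 6, 7, 8, 9, 10, 11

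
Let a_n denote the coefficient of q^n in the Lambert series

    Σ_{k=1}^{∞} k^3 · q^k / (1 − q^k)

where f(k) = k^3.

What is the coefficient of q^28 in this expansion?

q^28  k|28↦f(k): 1:1 2:8 4:64 7:343 14:2744 28:21952  a_28=25112

a_28 = 25112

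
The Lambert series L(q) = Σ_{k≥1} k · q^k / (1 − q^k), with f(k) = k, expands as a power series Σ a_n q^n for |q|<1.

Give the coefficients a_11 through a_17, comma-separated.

12, 28, 14, 24, 24, 31, 18

n=11: 1·11 11·1  f→[1+11]=12
q^12  k|12↦f(k): 1:1 2:2 3:3 4:4 6:6 12:12  a_12=28
[q^13] f(1)=1,f(13)=13 ⇒ 14
[q^14] f(1)=1,f(2)=2,f(7)=7,f(14)=14 ⇒ 24
n=15: 15·1 5·3 3·5 1·15  f→[15+5+3+1]=24
n=16: 1·16 2·8 4·4 8·2 16·1  f→[1+2+4+8+16]=31
q^17  k|17↦f(k): 17:17 1:1  a_17=18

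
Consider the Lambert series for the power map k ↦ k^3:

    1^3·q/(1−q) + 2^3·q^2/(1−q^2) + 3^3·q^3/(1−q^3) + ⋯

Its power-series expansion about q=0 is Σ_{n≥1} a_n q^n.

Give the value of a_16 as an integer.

a_16 = 4681

q^16  k|16↦f(k): 16:4096 8:512 4:64 2:8 1:1  a_16=4681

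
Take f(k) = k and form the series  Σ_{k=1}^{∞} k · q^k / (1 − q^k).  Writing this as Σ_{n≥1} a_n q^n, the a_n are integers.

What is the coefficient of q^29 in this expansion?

n=29: 29·1 1·29  f→[29+1]=30

a_29 = 30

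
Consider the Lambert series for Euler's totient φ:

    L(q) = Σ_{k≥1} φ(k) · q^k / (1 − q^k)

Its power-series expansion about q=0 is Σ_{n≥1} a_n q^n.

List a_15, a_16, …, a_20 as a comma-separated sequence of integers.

q^15  k|15↦φ(k): 15:8 5:4 3:2 1:1  a_15=15
q^16  k|16↦φ(k): 16:8 8:4 4:2 2:1 1:1  a_16=16
n=17: 1·17 17·1  φ→[1+16]=17
[q^18] φ(1)=1,φ(2)=1,φ(3)=2,φ(6)=2,φ(9)=6,φ(18)=6 ⇒ 18
n=19: 1·19 19·1  φ→[1+18]=19
q^20  k|20↦φ(k): 20:8 10:4 5:4 4:2 2:1 1:1  a_20=20

15, 16, 17, 18, 19, 20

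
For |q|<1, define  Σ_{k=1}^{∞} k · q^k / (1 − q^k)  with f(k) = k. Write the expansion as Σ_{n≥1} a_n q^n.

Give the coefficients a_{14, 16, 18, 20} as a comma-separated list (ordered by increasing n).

24, 31, 39, 42

d|14:{14,7,2,1}  Σf=14+7+2+1=24
n=16: 16·1 8·2 4·4 2·8 1·16  f→[16+8+4+2+1]=31
q^18  k|18↦f(k): 18:18 9:9 6:6 3:3 2:2 1:1  a_18=39
q^20  k|20↦f(k): 1:1 2:2 4:4 5:5 10:10 20:20  a_20=42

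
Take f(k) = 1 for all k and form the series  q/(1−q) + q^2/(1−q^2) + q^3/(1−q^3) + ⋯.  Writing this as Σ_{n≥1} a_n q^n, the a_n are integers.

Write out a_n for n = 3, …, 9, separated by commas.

2, 3, 2, 4, 2, 4, 3

n=3: 1·3 3·1  f→[1+1]=2
[q^4] f(4)=1,f(2)=1,f(1)=1 ⇒ 3
n=5: 1·5 5·1  f→[1+1]=2
[q^6] f(1)=1,f(2)=1,f(3)=1,f(6)=1 ⇒ 4
q^7  k|7↦f(k): 1:1 7:1  a_7=2
q^8  k|8↦f(k): 8:1 4:1 2:1 1:1  a_8=4
n=9: 9·1 3·3 1·9  f→[1+1+1]=3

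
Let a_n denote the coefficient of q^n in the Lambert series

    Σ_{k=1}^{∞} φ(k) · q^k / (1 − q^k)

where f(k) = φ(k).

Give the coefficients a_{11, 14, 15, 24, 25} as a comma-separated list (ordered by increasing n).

q^11  k|11↦φ(k): 1:1 11:10  a_11=11
q^14  k|14↦φ(k): 1:1 2:1 7:6 14:6  a_14=14
[q^15] φ(15)=8,φ(5)=4,φ(3)=2,φ(1)=1 ⇒ 15
n=24: 1·24 2·12 3·8 4·6 6·4 8·3 12·2 24·1  φ→[1+1+2+2+2+4+4+8]=24
[q^25] φ(25)=20,φ(5)=4,φ(1)=1 ⇒ 25

11, 14, 15, 24, 25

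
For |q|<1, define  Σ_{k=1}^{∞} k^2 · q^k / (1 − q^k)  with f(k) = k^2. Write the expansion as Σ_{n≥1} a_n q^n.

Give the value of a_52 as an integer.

[q^52] f(52)=2704,f(26)=676,f(13)=169,f(4)=16,f(2)=4,f(1)=1 ⇒ 3570

a_52 = 3570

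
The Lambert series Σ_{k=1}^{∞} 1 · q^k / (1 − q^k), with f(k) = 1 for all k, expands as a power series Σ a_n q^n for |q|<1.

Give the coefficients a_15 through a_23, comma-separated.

d|15:{1,3,5,15}  Σf=1+1+1+1=4
q^16  k|16↦f(k): 16:1 8:1 4:1 2:1 1:1  a_16=5
q^17  k|17↦f(k): 17:1 1:1  a_17=2
d|18:{1,2,3,6,9,18}  Σf=1+1+1+1+1+1=6
d|19:{19,1}  Σf=1+1=2
n=20: 1·20 2·10 4·5 5·4 10·2 20·1  f→[1+1+1+1+1+1]=6
q^21  k|21↦f(k): 21:1 7:1 3:1 1:1  a_21=4
d|22:{1,2,11,22}  Σf=1+1+1+1=4
d|23:{23,1}  Σf=1+1=2

4, 5, 2, 6, 2, 6, 4, 4, 2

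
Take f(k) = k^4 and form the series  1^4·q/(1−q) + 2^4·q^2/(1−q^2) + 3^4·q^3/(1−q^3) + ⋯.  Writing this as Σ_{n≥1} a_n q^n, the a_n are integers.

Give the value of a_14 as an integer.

a_14 = 40834

[q^14] f(14)=38416,f(7)=2401,f(2)=16,f(1)=1 ⇒ 40834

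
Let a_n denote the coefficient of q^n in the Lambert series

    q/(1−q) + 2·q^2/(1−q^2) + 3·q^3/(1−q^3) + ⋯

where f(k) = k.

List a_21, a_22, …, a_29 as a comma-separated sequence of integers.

32, 36, 24, 60, 31, 42, 40, 56, 30

q^21  k|21↦f(k): 1:1 3:3 7:7 21:21  a_21=32
[q^22] f(22)=22,f(11)=11,f(2)=2,f(1)=1 ⇒ 36
q^23  k|23↦f(k): 23:23 1:1  a_23=24
n=24: 1·24 2·12 3·8 4·6 6·4 8·3 12·2 24·1  f→[1+2+3+4+6+8+12+24]=60
q^25  k|25↦f(k): 1:1 5:5 25:25  a_25=31
[q^26] f(26)=26,f(13)=13,f(2)=2,f(1)=1 ⇒ 42
d|27:{27,9,3,1}  Σf=27+9+3+1=40
d|28:{28,14,7,4,2,1}  Σf=28+14+7+4+2+1=56
d|29:{1,29}  Σf=1+29=30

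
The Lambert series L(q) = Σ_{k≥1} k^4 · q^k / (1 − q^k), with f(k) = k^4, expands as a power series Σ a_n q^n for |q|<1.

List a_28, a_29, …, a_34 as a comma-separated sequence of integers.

655746, 707282, 872644, 923522, 1118481, 1200644, 1419874

d|28:{1,2,4,7,14,28}  Σf=1+16+256+2401+38416+614656=655746
n=29: 29·1 1·29  f→[707281+1]=707282
[q^30] f(30)=810000,f(15)=50625,f(10)=10000,f(6)=1296,f(5)=625,f(3)=81,f(2)=16,f(1)=1 ⇒ 872644
n=31: 31·1 1·31  f→[923521+1]=923522
[q^32] f(32)=1048576,f(16)=65536,f(8)=4096,f(4)=256,f(2)=16,f(1)=1 ⇒ 1118481
n=33: 33·1 11·3 3·11 1·33  f→[1185921+14641+81+1]=1200644
n=34: 34·1 17·2 2·17 1·34  f→[1336336+83521+16+1]=1419874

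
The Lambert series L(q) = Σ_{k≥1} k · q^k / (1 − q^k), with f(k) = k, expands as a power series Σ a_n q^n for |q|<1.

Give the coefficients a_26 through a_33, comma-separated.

42, 40, 56, 30, 72, 32, 63, 48

q^26  k|26↦f(k): 1:1 2:2 13:13 26:26  a_26=42
d|27:{27,9,3,1}  Σf=27+9+3+1=40
n=28: 1·28 2·14 4·7 7·4 14·2 28·1  f→[1+2+4+7+14+28]=56
d|29:{1,29}  Σf=1+29=30
d|30:{30,15,10,6,5,3,2,1}  Σf=30+15+10+6+5+3+2+1=72
q^31  k|31↦f(k): 1:1 31:31  a_31=32
[q^32] f(1)=1,f(2)=2,f(4)=4,f(8)=8,f(16)=16,f(32)=32 ⇒ 63
n=33: 33·1 11·3 3·11 1·33  f→[33+11+3+1]=48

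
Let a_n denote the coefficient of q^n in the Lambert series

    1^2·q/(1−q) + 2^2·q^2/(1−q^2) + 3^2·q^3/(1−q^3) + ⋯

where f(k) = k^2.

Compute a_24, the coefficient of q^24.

a_24 = 850

[q^24] f(1)=1,f(2)=4,f(3)=9,f(4)=16,f(6)=36,f(8)=64,f(12)=144,f(24)=576 ⇒ 850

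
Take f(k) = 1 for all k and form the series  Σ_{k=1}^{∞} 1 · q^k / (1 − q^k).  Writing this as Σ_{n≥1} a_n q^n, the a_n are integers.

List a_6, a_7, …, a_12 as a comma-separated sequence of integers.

q^6  k|6↦f(k): 1:1 2:1 3:1 6:1  a_6=4
[q^7] f(7)=1,f(1)=1 ⇒ 2
q^8  k|8↦f(k): 8:1 4:1 2:1 1:1  a_8=4
[q^9] f(9)=1,f(3)=1,f(1)=1 ⇒ 3
q^10  k|10↦f(k): 1:1 2:1 5:1 10:1  a_10=4
q^11  k|11↦f(k): 11:1 1:1  a_11=2
[q^12] f(12)=1,f(6)=1,f(4)=1,f(3)=1,f(2)=1,f(1)=1 ⇒ 6

4, 2, 4, 3, 4, 2, 6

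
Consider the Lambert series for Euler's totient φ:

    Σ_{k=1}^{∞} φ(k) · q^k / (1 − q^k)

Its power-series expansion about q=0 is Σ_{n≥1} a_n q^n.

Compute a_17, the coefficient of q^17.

[q^17] φ(17)=16,φ(1)=1 ⇒ 17

a_17 = 17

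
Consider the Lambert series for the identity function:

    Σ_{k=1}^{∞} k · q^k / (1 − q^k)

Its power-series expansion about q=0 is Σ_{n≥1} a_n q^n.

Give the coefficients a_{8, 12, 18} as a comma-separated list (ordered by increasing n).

15, 28, 39

n=8: 1·8 2·4 4·2 8·1  f→[1+2+4+8]=15
d|12:{1,2,3,4,6,12}  Σf=1+2+3+4+6+12=28
[q^18] f(1)=1,f(2)=2,f(3)=3,f(6)=6,f(9)=9,f(18)=18 ⇒ 39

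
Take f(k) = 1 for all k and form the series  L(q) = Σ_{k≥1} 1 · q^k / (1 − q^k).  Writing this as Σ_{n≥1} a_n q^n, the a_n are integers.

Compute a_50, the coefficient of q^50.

a_50 = 6

[q^50] f(1)=1,f(2)=1,f(5)=1,f(10)=1,f(25)=1,f(50)=1 ⇒ 6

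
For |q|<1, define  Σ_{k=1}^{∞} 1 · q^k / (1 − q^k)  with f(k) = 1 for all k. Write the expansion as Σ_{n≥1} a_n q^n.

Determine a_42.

a_42 = 8

[q^42] f(42)=1,f(21)=1,f(14)=1,f(7)=1,f(6)=1,f(3)=1,f(2)=1,f(1)=1 ⇒ 8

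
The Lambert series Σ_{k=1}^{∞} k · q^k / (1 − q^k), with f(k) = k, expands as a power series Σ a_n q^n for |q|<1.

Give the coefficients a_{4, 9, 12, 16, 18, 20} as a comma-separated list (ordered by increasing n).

7, 13, 28, 31, 39, 42

n=4: 4·1 2·2 1·4  f→[4+2+1]=7
q^9  k|9↦f(k): 9:9 3:3 1:1  a_9=13
[q^12] f(12)=12,f(6)=6,f(4)=4,f(3)=3,f(2)=2,f(1)=1 ⇒ 28
d|16:{16,8,4,2,1}  Σf=16+8+4+2+1=31
n=18: 18·1 9·2 6·3 3·6 2·9 1·18  f→[18+9+6+3+2+1]=39
n=20: 20·1 10·2 5·4 4·5 2·10 1·20  f→[20+10+5+4+2+1]=42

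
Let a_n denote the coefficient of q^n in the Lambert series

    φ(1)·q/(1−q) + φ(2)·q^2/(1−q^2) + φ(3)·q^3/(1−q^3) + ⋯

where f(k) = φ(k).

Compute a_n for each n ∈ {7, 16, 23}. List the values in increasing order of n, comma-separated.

d|7:{7,1}  Σφ=6+1=7
q^16  k|16↦φ(k): 16:8 8:4 4:2 2:1 1:1  a_16=16
[q^23] φ(1)=1,φ(23)=22 ⇒ 23

7, 16, 23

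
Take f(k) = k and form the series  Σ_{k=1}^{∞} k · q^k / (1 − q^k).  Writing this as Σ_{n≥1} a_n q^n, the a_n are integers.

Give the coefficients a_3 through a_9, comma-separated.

n=3: 3·1 1·3  f→[3+1]=4
d|4:{1,2,4}  Σf=1+2+4=7
[q^5] f(1)=1,f(5)=5 ⇒ 6
q^6  k|6↦f(k): 1:1 2:2 3:3 6:6  a_6=12
[q^7] f(7)=7,f(1)=1 ⇒ 8
[q^8] f(8)=8,f(4)=4,f(2)=2,f(1)=1 ⇒ 15
d|9:{9,3,1}  Σf=9+3+1=13

4, 7, 6, 12, 8, 15, 13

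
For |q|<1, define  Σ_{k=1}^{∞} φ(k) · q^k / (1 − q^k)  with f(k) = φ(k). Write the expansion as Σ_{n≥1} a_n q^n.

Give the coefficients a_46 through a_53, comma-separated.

[q^46] φ(1)=1,φ(2)=1,φ(23)=22,φ(46)=22 ⇒ 46
n=47: 47·1 1·47  φ→[46+1]=47
d|48:{48,24,16,12,8,6,4,3,2,1}  Σφ=16+8+8+4+4+2+2+2+1+1=48
n=49: 1·49 7·7 49·1  φ→[1+6+42]=49
[q^50] φ(1)=1,φ(2)=1,φ(5)=4,φ(10)=4,φ(25)=20,φ(50)=20 ⇒ 50
q^51  k|51↦φ(k): 1:1 3:2 17:16 51:32  a_51=51
q^52  k|52↦φ(k): 1:1 2:1 4:2 13:12 26:12 52:24  a_52=52
n=53: 53·1 1·53  φ→[52+1]=53

46, 47, 48, 49, 50, 51, 52, 53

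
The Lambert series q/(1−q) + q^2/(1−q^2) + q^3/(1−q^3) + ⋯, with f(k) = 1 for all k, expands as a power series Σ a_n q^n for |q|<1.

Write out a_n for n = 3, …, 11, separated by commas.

2, 3, 2, 4, 2, 4, 3, 4, 2

[q^3] f(1)=1,f(3)=1 ⇒ 2
q^4  k|4↦f(k): 1:1 2:1 4:1  a_4=3
d|5:{5,1}  Σf=1+1=2
[q^6] f(1)=1,f(2)=1,f(3)=1,f(6)=1 ⇒ 4
d|7:{1,7}  Σf=1+1=2
[q^8] f(8)=1,f(4)=1,f(2)=1,f(1)=1 ⇒ 4
d|9:{1,3,9}  Σf=1+1+1=3
q^10  k|10↦f(k): 10:1 5:1 2:1 1:1  a_10=4
q^11  k|11↦f(k): 1:1 11:1  a_11=2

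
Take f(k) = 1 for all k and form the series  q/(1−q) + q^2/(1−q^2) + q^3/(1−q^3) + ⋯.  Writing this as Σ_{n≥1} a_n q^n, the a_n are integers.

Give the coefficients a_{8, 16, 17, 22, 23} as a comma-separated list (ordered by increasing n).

4, 5, 2, 4, 2

[q^8] f(1)=1,f(2)=1,f(4)=1,f(8)=1 ⇒ 4
d|16:{16,8,4,2,1}  Σf=1+1+1+1+1=5
d|17:{17,1}  Σf=1+1=2
n=22: 1·22 2·11 11·2 22·1  f→[1+1+1+1]=4
n=23: 1·23 23·1  f→[1+1]=2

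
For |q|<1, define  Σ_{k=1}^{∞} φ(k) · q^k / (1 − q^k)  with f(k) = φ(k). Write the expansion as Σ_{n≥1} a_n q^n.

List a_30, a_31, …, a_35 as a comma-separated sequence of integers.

d|30:{1,2,3,5,6,10,15,30}  Σφ=1+1+2+4+2+4+8+8=30
d|31:{31,1}  Σφ=30+1=31
d|32:{32,16,8,4,2,1}  Σφ=16+8+4+2+1+1=32
q^33  k|33↦φ(k): 1:1 3:2 11:10 33:20  a_33=33
n=34: 1·34 2·17 17·2 34·1  φ→[1+1+16+16]=34
d|35:{35,7,5,1}  Σφ=24+6+4+1=35

30, 31, 32, 33, 34, 35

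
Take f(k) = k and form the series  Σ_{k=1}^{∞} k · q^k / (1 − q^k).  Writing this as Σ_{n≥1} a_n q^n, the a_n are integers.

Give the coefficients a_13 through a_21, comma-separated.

d|13:{13,1}  Σf=13+1=14
d|14:{1,2,7,14}  Σf=1+2+7+14=24
n=15: 15·1 5·3 3·5 1·15  f→[15+5+3+1]=24
d|16:{16,8,4,2,1}  Σf=16+8+4+2+1=31
[q^17] f(17)=17,f(1)=1 ⇒ 18
q^18  k|18↦f(k): 18:18 9:9 6:6 3:3 2:2 1:1  a_18=39
[q^19] f(19)=19,f(1)=1 ⇒ 20
[q^20] f(20)=20,f(10)=10,f(5)=5,f(4)=4,f(2)=2,f(1)=1 ⇒ 42
q^21  k|21↦f(k): 1:1 3:3 7:7 21:21  a_21=32

14, 24, 24, 31, 18, 39, 20, 42, 32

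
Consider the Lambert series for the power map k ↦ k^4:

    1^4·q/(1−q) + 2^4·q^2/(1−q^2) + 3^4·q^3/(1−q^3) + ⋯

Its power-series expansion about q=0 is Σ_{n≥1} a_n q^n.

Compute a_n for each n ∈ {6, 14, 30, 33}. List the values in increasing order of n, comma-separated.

[q^6] f(6)=1296,f(3)=81,f(2)=16,f(1)=1 ⇒ 1394
q^14  k|14↦f(k): 14:38416 7:2401 2:16 1:1  a_14=40834
[q^30] f(1)=1,f(2)=16,f(3)=81,f(5)=625,f(6)=1296,f(10)=10000,f(15)=50625,f(30)=810000 ⇒ 872644
[q^33] f(33)=1185921,f(11)=14641,f(3)=81,f(1)=1 ⇒ 1200644

1394, 40834, 872644, 1200644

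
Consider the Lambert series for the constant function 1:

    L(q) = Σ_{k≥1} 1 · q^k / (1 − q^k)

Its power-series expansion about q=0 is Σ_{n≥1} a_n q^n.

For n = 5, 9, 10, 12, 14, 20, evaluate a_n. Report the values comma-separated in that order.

2, 3, 4, 6, 4, 6

q^5  k|5↦f(k): 5:1 1:1  a_5=2
n=9: 9·1 3·3 1·9  f→[1+1+1]=3
q^10  k|10↦f(k): 10:1 5:1 2:1 1:1  a_10=4
[q^12] f(1)=1,f(2)=1,f(3)=1,f(4)=1,f(6)=1,f(12)=1 ⇒ 6
[q^14] f(14)=1,f(7)=1,f(2)=1,f(1)=1 ⇒ 4
n=20: 20·1 10·2 5·4 4·5 2·10 1·20  f→[1+1+1+1+1+1]=6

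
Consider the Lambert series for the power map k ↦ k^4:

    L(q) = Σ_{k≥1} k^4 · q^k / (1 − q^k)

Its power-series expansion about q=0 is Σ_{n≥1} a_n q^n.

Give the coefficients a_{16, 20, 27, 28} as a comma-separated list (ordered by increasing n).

n=16: 1·16 2·8 4·4 8·2 16·1  f→[1+16+256+4096+65536]=69905
[q^20] f(20)=160000,f(10)=10000,f(5)=625,f(4)=256,f(2)=16,f(1)=1 ⇒ 170898
n=27: 1·27 3·9 9·3 27·1  f→[1+81+6561+531441]=538084
q^28  k|28↦f(k): 28:614656 14:38416 7:2401 4:256 2:16 1:1  a_28=655746

69905, 170898, 538084, 655746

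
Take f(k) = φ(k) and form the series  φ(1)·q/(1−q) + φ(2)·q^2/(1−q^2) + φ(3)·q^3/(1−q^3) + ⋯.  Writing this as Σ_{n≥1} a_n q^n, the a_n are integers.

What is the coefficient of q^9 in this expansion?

q^9  k|9↦φ(k): 1:1 3:2 9:6  a_9=9

a_9 = 9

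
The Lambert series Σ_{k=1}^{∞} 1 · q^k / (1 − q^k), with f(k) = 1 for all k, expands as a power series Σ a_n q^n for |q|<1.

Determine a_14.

a_14 = 4

q^14  k|14↦f(k): 1:1 2:1 7:1 14:1  a_14=4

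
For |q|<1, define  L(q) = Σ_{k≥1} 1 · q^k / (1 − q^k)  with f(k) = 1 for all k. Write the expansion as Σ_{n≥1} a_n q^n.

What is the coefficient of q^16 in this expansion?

a_16 = 5

q^16  k|16↦f(k): 16:1 8:1 4:1 2:1 1:1  a_16=5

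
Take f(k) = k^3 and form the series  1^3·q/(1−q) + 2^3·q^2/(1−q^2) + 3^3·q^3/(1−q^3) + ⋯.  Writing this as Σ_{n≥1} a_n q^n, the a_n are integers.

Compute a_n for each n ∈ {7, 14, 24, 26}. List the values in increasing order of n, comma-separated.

344, 3096, 16380, 19782

n=7: 1·7 7·1  f→[1+343]=344
[q^14] f(1)=1,f(2)=8,f(7)=343,f(14)=2744 ⇒ 3096
q^24  k|24↦f(k): 24:13824 12:1728 8:512 6:216 4:64 3:27 2:8 1:1  a_24=16380
n=26: 1·26 2·13 13·2 26·1  f→[1+8+2197+17576]=19782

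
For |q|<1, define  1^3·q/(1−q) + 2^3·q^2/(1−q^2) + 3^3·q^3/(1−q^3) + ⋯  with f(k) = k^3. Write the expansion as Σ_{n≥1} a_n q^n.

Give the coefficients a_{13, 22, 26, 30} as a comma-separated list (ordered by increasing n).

q^13  k|13↦f(k): 13:2197 1:1  a_13=2198
n=22: 22·1 11·2 2·11 1·22  f→[10648+1331+8+1]=11988
n=26: 1·26 2·13 13·2 26·1  f→[1+8+2197+17576]=19782
n=30: 1·30 2·15 3·10 5·6 6·5 10·3 15·2 30·1  f→[1+8+27+125+216+1000+3375+27000]=31752

2198, 11988, 19782, 31752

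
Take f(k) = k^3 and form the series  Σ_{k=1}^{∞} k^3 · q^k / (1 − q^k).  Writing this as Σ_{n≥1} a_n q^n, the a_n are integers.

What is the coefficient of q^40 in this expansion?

n=40: 40·1 20·2 10·4 8·5 5·8 4·10 2·20 1·40  f→[64000+8000+1000+512+125+64+8+1]=73710

a_40 = 73710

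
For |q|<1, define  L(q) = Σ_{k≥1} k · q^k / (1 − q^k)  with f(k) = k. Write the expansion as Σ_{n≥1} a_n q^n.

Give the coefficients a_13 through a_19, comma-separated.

d|13:{13,1}  Σf=13+1=14
[q^14] f(1)=1,f(2)=2,f(7)=7,f(14)=14 ⇒ 24
d|15:{1,3,5,15}  Σf=1+3+5+15=24
d|16:{1,2,4,8,16}  Σf=1+2+4+8+16=31
[q^17] f(17)=17,f(1)=1 ⇒ 18
q^18  k|18↦f(k): 18:18 9:9 6:6 3:3 2:2 1:1  a_18=39
q^19  k|19↦f(k): 19:19 1:1  a_19=20

14, 24, 24, 31, 18, 39, 20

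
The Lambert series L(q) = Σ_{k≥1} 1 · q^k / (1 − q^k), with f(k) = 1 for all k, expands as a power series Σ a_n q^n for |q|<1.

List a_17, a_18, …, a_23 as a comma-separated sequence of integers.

[q^17] f(1)=1,f(17)=1 ⇒ 2
[q^18] f(1)=1,f(2)=1,f(3)=1,f(6)=1,f(9)=1,f(18)=1 ⇒ 6
q^19  k|19↦f(k): 19:1 1:1  a_19=2
n=20: 1·20 2·10 4·5 5·4 10·2 20·1  f→[1+1+1+1+1+1]=6
q^21  k|21↦f(k): 21:1 7:1 3:1 1:1  a_21=4
d|22:{22,11,2,1}  Σf=1+1+1+1=4
q^23  k|23↦f(k): 23:1 1:1  a_23=2

2, 6, 2, 6, 4, 4, 2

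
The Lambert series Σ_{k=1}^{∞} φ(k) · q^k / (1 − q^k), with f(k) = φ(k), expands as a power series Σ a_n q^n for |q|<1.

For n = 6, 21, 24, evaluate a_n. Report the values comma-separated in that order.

n=6: 6·1 3·2 2·3 1·6  φ→[2+2+1+1]=6
q^21  k|21↦φ(k): 1:1 3:2 7:6 21:12  a_21=21
n=24: 24·1 12·2 8·3 6·4 4·6 3·8 2·12 1·24  φ→[8+4+4+2+2+2+1+1]=24

6, 21, 24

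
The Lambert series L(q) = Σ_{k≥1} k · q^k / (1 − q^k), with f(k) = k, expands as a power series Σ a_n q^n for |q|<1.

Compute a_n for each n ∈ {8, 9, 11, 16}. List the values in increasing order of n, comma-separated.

15, 13, 12, 31

n=8: 1·8 2·4 4·2 8·1  f→[1+2+4+8]=15
[q^9] f(1)=1,f(3)=3,f(9)=9 ⇒ 13
n=11: 1·11 11·1  f→[1+11]=12
d|16:{1,2,4,8,16}  Σf=1+2+4+8+16=31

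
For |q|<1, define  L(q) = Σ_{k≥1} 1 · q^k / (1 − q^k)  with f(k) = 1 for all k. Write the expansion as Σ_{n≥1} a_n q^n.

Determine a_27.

a_27 = 4

q^27  k|27↦f(k): 1:1 3:1 9:1 27:1  a_27=4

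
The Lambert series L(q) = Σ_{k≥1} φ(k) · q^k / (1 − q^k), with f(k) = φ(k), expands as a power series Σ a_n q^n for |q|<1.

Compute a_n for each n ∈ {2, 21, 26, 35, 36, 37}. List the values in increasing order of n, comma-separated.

n=2: 2·1 1·2  φ→[1+1]=2
[q^21] φ(1)=1,φ(3)=2,φ(7)=6,φ(21)=12 ⇒ 21
n=26: 1·26 2·13 13·2 26·1  φ→[1+1+12+12]=26
[q^35] φ(35)=24,φ(7)=6,φ(5)=4,φ(1)=1 ⇒ 35
[q^36] φ(1)=1,φ(2)=1,φ(3)=2,φ(4)=2,φ(6)=2,φ(9)=6,φ(12)=4,φ(18)=6,φ(36)=12 ⇒ 36
[q^37] φ(1)=1,φ(37)=36 ⇒ 37

2, 21, 26, 35, 36, 37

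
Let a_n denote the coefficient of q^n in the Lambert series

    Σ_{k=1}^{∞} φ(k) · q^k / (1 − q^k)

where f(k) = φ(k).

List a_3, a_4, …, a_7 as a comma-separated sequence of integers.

n=3: 3·1 1·3  φ→[2+1]=3
n=4: 4·1 2·2 1·4  φ→[2+1+1]=4
d|5:{1,5}  Σφ=1+4=5
[q^6] φ(6)=2,φ(3)=2,φ(2)=1,φ(1)=1 ⇒ 6
d|7:{7,1}  Σφ=6+1=7

3, 4, 5, 6, 7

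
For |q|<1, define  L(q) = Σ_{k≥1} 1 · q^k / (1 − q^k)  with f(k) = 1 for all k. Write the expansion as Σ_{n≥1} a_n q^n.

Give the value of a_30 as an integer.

[q^30] f(1)=1,f(2)=1,f(3)=1,f(5)=1,f(6)=1,f(10)=1,f(15)=1,f(30)=1 ⇒ 8

a_30 = 8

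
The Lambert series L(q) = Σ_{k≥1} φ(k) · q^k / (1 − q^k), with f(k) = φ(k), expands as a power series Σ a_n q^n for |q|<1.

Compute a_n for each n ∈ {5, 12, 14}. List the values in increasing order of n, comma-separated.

[q^5] φ(1)=1,φ(5)=4 ⇒ 5
[q^12] φ(12)=4,φ(6)=2,φ(4)=2,φ(3)=2,φ(2)=1,φ(1)=1 ⇒ 12
d|14:{14,7,2,1}  Σφ=6+6+1+1=14

5, 12, 14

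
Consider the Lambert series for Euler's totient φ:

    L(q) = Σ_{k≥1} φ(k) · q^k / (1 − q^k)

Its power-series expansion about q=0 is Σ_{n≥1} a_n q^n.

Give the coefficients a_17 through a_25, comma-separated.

[q^17] φ(17)=16,φ(1)=1 ⇒ 17
d|18:{18,9,6,3,2,1}  Σφ=6+6+2+2+1+1=18
d|19:{1,19}  Σφ=1+18=19
[q^20] φ(20)=8,φ(10)=4,φ(5)=4,φ(4)=2,φ(2)=1,φ(1)=1 ⇒ 20
d|21:{21,7,3,1}  Σφ=12+6+2+1=21
n=22: 1·22 2·11 11·2 22·1  φ→[1+1+10+10]=22
[q^23] φ(1)=1,φ(23)=22 ⇒ 23
[q^24] φ(24)=8,φ(12)=4,φ(8)=4,φ(6)=2,φ(4)=2,φ(3)=2,φ(2)=1,φ(1)=1 ⇒ 24
d|25:{1,5,25}  Σφ=1+4+20=25

17, 18, 19, 20, 21, 22, 23, 24, 25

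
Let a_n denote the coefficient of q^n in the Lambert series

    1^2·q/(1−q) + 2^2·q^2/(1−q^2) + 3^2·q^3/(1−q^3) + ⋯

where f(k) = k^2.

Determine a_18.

a_18 = 455

[q^18] f(18)=324,f(9)=81,f(6)=36,f(3)=9,f(2)=4,f(1)=1 ⇒ 455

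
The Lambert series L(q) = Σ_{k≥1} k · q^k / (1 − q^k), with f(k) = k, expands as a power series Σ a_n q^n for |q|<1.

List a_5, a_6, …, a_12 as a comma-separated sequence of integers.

n=5: 1·5 5·1  f→[1+5]=6
q^6  k|6↦f(k): 6:6 3:3 2:2 1:1  a_6=12
q^7  k|7↦f(k): 1:1 7:7  a_7=8
q^8  k|8↦f(k): 1:1 2:2 4:4 8:8  a_8=15
n=9: 9·1 3·3 1·9  f→[9+3+1]=13
q^10  k|10↦f(k): 10:10 5:5 2:2 1:1  a_10=18
q^11  k|11↦f(k): 1:1 11:11  a_11=12
[q^12] f(12)=12,f(6)=6,f(4)=4,f(3)=3,f(2)=2,f(1)=1 ⇒ 28

6, 12, 8, 15, 13, 18, 12, 28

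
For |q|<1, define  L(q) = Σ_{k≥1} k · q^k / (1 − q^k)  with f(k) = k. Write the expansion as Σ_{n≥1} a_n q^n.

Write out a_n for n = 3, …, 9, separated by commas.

4, 7, 6, 12, 8, 15, 13

q^3  k|3↦f(k): 1:1 3:3  a_3=4
d|4:{1,2,4}  Σf=1+2+4=7
n=5: 1·5 5·1  f→[1+5]=6
q^6  k|6↦f(k): 6:6 3:3 2:2 1:1  a_6=12
d|7:{7,1}  Σf=7+1=8
d|8:{8,4,2,1}  Σf=8+4+2+1=15
n=9: 1·9 3·3 9·1  f→[1+3+9]=13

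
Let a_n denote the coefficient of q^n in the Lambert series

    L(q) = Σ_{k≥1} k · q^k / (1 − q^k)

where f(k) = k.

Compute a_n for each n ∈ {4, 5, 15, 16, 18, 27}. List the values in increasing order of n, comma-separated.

q^4  k|4↦f(k): 1:1 2:2 4:4  a_4=7
d|5:{1,5}  Σf=1+5=6
d|15:{15,5,3,1}  Σf=15+5+3+1=24
q^16  k|16↦f(k): 16:16 8:8 4:4 2:2 1:1  a_16=31
[q^18] f(18)=18,f(9)=9,f(6)=6,f(3)=3,f(2)=2,f(1)=1 ⇒ 39
q^27  k|27↦f(k): 27:27 9:9 3:3 1:1  a_27=40

7, 6, 24, 31, 39, 40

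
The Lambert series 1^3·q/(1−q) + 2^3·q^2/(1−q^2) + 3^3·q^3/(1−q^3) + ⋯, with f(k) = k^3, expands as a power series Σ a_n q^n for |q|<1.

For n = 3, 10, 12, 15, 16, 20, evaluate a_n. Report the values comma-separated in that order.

28, 1134, 2044, 3528, 4681, 9198

q^3  k|3↦f(k): 1:1 3:27  a_3=28
q^10  k|10↦f(k): 10:1000 5:125 2:8 1:1  a_10=1134
q^12  k|12↦f(k): 1:1 2:8 3:27 4:64 6:216 12:1728  a_12=2044
d|15:{1,3,5,15}  Σf=1+27+125+3375=3528
q^16  k|16↦f(k): 16:4096 8:512 4:64 2:8 1:1  a_16=4681
n=20: 20·1 10·2 5·4 4·5 2·10 1·20  f→[8000+1000+125+64+8+1]=9198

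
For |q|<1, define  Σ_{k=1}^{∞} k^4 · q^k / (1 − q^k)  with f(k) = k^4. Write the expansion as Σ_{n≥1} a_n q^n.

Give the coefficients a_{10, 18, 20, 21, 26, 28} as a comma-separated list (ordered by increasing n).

q^10  k|10↦f(k): 10:10000 5:625 2:16 1:1  a_10=10642
[q^18] f(1)=1,f(2)=16,f(3)=81,f(6)=1296,f(9)=6561,f(18)=104976 ⇒ 112931
d|20:{1,2,4,5,10,20}  Σf=1+16+256+625+10000+160000=170898
[q^21] f(1)=1,f(3)=81,f(7)=2401,f(21)=194481 ⇒ 196964
q^26  k|26↦f(k): 26:456976 13:28561 2:16 1:1  a_26=485554
d|28:{28,14,7,4,2,1}  Σf=614656+38416+2401+256+16+1=655746

10642, 112931, 170898, 196964, 485554, 655746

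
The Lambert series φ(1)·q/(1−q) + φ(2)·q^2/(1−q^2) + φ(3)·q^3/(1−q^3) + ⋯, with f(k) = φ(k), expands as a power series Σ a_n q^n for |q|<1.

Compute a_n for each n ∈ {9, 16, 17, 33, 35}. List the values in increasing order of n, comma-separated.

q^9  k|9↦φ(k): 9:6 3:2 1:1  a_9=9
n=16: 1·16 2·8 4·4 8·2 16·1  φ→[1+1+2+4+8]=16
q^17  k|17↦φ(k): 1:1 17:16  a_17=17
[q^33] φ(33)=20,φ(11)=10,φ(3)=2,φ(1)=1 ⇒ 33
[q^35] φ(35)=24,φ(7)=6,φ(5)=4,φ(1)=1 ⇒ 35

9, 16, 17, 33, 35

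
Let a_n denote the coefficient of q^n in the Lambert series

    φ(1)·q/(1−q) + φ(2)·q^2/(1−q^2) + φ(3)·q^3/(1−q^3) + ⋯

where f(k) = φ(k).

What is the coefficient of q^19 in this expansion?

q^19  k|19↦φ(k): 1:1 19:18  a_19=19

a_19 = 19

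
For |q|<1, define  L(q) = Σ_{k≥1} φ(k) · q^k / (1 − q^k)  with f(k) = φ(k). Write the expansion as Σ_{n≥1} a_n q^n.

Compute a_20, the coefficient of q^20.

[q^20] φ(1)=1,φ(2)=1,φ(4)=2,φ(5)=4,φ(10)=4,φ(20)=8 ⇒ 20

a_20 = 20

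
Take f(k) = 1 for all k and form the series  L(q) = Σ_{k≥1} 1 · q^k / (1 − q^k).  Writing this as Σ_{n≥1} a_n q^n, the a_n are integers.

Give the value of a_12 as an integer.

a_12 = 6

q^12  k|12↦f(k): 12:1 6:1 4:1 3:1 2:1 1:1  a_12=6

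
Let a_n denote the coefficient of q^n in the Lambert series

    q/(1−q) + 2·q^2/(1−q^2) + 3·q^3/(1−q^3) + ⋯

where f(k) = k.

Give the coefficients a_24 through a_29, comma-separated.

60, 31, 42, 40, 56, 30

n=24: 1·24 2·12 3·8 4·6 6·4 8·3 12·2 24·1  f→[1+2+3+4+6+8+12+24]=60
n=25: 1·25 5·5 25·1  f→[1+5+25]=31
[q^26] f(26)=26,f(13)=13,f(2)=2,f(1)=1 ⇒ 42
[q^27] f(1)=1,f(3)=3,f(9)=9,f(27)=27 ⇒ 40
n=28: 28·1 14·2 7·4 4·7 2·14 1·28  f→[28+14+7+4+2+1]=56
d|29:{1,29}  Σf=1+29=30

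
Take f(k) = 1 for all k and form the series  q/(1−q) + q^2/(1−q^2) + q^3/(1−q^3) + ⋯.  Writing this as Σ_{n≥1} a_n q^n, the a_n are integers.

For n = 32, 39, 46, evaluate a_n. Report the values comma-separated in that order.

n=32: 1·32 2·16 4·8 8·4 16·2 32·1  f→[1+1+1+1+1+1]=6
[q^39] f(39)=1,f(13)=1,f(3)=1,f(1)=1 ⇒ 4
d|46:{46,23,2,1}  Σf=1+1+1+1=4

6, 4, 4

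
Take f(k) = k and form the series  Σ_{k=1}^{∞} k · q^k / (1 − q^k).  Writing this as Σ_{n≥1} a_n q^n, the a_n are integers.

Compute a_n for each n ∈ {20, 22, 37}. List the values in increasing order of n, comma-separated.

42, 36, 38

n=20: 1·20 2·10 4·5 5·4 10·2 20·1  f→[1+2+4+5+10+20]=42
q^22  k|22↦f(k): 22:22 11:11 2:2 1:1  a_22=36
n=37: 1·37 37·1  f→[1+37]=38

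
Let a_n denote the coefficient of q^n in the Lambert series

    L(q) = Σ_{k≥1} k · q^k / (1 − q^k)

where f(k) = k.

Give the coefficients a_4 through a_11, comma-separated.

7, 6, 12, 8, 15, 13, 18, 12

q^4  k|4↦f(k): 4:4 2:2 1:1  a_4=7
q^5  k|5↦f(k): 5:5 1:1  a_5=6
n=6: 1·6 2·3 3·2 6·1  f→[1+2+3+6]=12
q^7  k|7↦f(k): 1:1 7:7  a_7=8
d|8:{1,2,4,8}  Σf=1+2+4+8=15
[q^9] f(9)=9,f(3)=3,f(1)=1 ⇒ 13
[q^10] f(10)=10,f(5)=5,f(2)=2,f(1)=1 ⇒ 18
[q^11] f(11)=11,f(1)=1 ⇒ 12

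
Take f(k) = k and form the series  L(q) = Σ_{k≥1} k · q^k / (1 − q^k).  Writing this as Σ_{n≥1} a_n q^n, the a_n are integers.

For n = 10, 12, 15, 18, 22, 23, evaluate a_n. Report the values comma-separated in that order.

18, 28, 24, 39, 36, 24

q^10  k|10↦f(k): 10:10 5:5 2:2 1:1  a_10=18
q^12  k|12↦f(k): 1:1 2:2 3:3 4:4 6:6 12:12  a_12=28
d|15:{1,3,5,15}  Σf=1+3+5+15=24
n=18: 18·1 9·2 6·3 3·6 2·9 1·18  f→[18+9+6+3+2+1]=39
q^22  k|22↦f(k): 1:1 2:2 11:11 22:22  a_22=36
n=23: 1·23 23·1  f→[1+23]=24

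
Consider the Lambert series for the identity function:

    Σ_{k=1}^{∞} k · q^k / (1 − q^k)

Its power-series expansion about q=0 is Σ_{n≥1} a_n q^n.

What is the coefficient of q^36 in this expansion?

a_36 = 91

n=36: 1·36 2·18 3·12 4·9 6·6 9·4 12·3 18·2 36·1  f→[1+2+3+4+6+9+12+18+36]=91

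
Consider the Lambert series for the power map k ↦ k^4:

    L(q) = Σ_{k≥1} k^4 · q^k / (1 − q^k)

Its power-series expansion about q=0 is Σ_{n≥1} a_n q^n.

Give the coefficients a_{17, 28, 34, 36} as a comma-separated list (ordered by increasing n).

83522, 655746, 1419874, 1813539

q^17  k|17↦f(k): 1:1 17:83521  a_17=83522
q^28  k|28↦f(k): 1:1 2:16 4:256 7:2401 14:38416 28:614656  a_28=655746
[q^34] f(34)=1336336,f(17)=83521,f(2)=16,f(1)=1 ⇒ 1419874
n=36: 1·36 2·18 3·12 4·9 6·6 9·4 12·3 18·2 36·1  f→[1+16+81+256+1296+6561+20736+104976+1679616]=1813539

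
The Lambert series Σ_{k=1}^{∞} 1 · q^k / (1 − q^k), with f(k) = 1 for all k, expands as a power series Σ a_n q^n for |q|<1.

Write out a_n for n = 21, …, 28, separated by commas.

d|21:{21,7,3,1}  Σf=1+1+1+1=4
n=22: 22·1 11·2 2·11 1·22  f→[1+1+1+1]=4
q^23  k|23↦f(k): 1:1 23:1  a_23=2
q^24  k|24↦f(k): 24:1 12:1 8:1 6:1 4:1 3:1 2:1 1:1  a_24=8
n=25: 25·1 5·5 1·25  f→[1+1+1]=3
q^26  k|26↦f(k): 26:1 13:1 2:1 1:1  a_26=4
[q^27] f(27)=1,f(9)=1,f(3)=1,f(1)=1 ⇒ 4
[q^28] f(1)=1,f(2)=1,f(4)=1,f(7)=1,f(14)=1,f(28)=1 ⇒ 6

4, 4, 2, 8, 3, 4, 4, 6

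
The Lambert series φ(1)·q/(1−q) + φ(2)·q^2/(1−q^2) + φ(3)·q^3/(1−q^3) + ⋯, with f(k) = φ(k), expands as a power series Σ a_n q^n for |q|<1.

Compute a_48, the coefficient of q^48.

d|48:{1,2,3,4,6,8,12,16,24,48}  Σφ=1+1+2+2+2+4+4+8+8+16=48

a_48 = 48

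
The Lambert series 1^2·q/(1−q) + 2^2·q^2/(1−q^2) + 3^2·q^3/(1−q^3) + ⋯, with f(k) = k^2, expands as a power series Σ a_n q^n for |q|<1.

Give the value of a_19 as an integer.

a_19 = 362

n=19: 19·1 1·19  f→[361+1]=362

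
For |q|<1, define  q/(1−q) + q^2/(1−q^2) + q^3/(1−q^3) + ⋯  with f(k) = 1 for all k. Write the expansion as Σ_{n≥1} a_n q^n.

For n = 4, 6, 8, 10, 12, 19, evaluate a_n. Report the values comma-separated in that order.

3, 4, 4, 4, 6, 2

q^4  k|4↦f(k): 1:1 2:1 4:1  a_4=3
n=6: 6·1 3·2 2·3 1·6  f→[1+1+1+1]=4
d|8:{8,4,2,1}  Σf=1+1+1+1=4
d|10:{10,5,2,1}  Σf=1+1+1+1=4
[q^12] f(1)=1,f(2)=1,f(3)=1,f(4)=1,f(6)=1,f(12)=1 ⇒ 6
q^19  k|19↦f(k): 19:1 1:1  a_19=2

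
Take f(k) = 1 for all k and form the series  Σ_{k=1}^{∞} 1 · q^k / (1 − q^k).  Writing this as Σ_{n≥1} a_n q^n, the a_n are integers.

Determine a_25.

[q^25] f(1)=1,f(5)=1,f(25)=1 ⇒ 3

a_25 = 3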